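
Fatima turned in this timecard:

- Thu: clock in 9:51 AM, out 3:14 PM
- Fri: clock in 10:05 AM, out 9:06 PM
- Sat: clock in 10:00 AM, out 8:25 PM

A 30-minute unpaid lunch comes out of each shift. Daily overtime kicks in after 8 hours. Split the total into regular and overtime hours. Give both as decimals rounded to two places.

Regular 20.88 hours, overtime 4.43 hours

Thu: 9:51 AM–3:14 PM = 5 h 23 min; less 30 min break → 4 h 53 min
Fri: 10:05 AM–9:06 PM = 11 h 1 min; less 30 min break → 10 h 31 min
Sat: 10:00 AM–8:25 PM = 10 h 25 min; less 30 min break → 9 h 55 min
Thu reg 4 h 53 min / OT 0 h 0 min; Fri reg 8 h 0 min / OT 2 h 31 min; Sat reg 8 h 0 min / OT 1 h 55 min.
Totals: regular 20 h 53 min, overtime 4 h 26 min.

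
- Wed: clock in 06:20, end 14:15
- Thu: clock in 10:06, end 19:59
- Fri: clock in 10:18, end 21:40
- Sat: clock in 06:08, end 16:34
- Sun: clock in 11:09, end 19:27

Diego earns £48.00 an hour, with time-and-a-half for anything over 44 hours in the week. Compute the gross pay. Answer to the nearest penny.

£2392.80

Wed: 06:20–14:15 = 7 h 55 min
Thu: 10:06–19:59 = 9 h 53 min
Fri: 10:18–21:40 = 11 h 22 min
Sat: 06:08–16:34 = 10 h 26 min
Sun: 11:09–19:27 = 8 h 18 min
Total worked: 47 h 54 min = 2874 min.
Regular 44 h 0 min = 2640 min at £48.00/h; overtime 3 h 54 min = 234 min at £72.00/h.
Pay = (2640 × £48.00 + 234 × £72.00) ÷ 60 = £2392.80.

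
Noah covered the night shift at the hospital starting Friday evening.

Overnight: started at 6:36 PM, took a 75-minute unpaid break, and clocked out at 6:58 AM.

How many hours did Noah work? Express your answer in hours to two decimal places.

Overnight: 6:36 PM → midnight = 5 h 24 min; midnight → 6:58 AM = 6 h 58 min; span 12 h 22 min; less 75 min break → 11 h 7 min

11.12 hours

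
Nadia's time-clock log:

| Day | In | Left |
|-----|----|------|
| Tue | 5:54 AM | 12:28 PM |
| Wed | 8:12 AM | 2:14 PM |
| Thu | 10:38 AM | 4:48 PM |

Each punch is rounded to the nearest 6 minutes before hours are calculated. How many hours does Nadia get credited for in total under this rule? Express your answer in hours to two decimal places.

18.80 hours

Tue: in 5:54 AM→5:54 AM, out 12:28 PM→12:30 PM; 6 h 36 min
Wed: in 8:12 AM→8:12 AM, out 2:14 PM→2:12 PM; 6 h 0 min
Thu: in 10:38 AM→10:36 AM, out 4:48 PM→4:48 PM; 6 h 12 min
Total credited: 18 h 48 min.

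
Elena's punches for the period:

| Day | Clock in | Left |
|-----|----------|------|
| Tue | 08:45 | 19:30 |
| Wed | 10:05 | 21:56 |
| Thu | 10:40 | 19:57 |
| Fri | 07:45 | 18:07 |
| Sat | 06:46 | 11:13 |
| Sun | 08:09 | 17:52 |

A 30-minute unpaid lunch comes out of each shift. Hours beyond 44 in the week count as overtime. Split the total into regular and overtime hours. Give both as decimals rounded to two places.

Regular 44.00 hours, overtime 9.42 hours

Tue: 08:45–19:30 = 10 h 45 min; less 30 min break → 10 h 15 min
Wed: 10:05–21:56 = 11 h 51 min; less 30 min break → 11 h 21 min
Thu: 10:40–19:57 = 9 h 17 min; less 30 min break → 8 h 47 min
Fri: 07:45–18:07 = 10 h 22 min; less 30 min break → 9 h 52 min
Sat: 06:46–11:13 = 4 h 27 min; less 30 min break → 3 h 57 min
Sun: 08:09–17:52 = 9 h 43 min; less 30 min break → 9 h 13 min
Total worked: 53 h 25 min = 53.42 h.
Threshold 44 h → overtime 9 h 25 min, regular 44 h 0 min.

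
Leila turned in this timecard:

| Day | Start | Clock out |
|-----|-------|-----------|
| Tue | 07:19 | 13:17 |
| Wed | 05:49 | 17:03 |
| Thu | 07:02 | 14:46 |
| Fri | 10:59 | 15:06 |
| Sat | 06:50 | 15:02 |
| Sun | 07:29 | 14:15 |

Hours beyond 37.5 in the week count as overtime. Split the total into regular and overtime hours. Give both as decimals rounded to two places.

Regular 37.50 hours, overtime 6.52 hours

Tue: 07:19–13:17 = 5 h 58 min
Wed: 05:49–17:03 = 11 h 14 min
Thu: 07:02–14:46 = 7 h 44 min
Fri: 10:59–15:06 = 4 h 7 min
Sat: 06:50–15:02 = 8 h 12 min
Sun: 07:29–14:15 = 6 h 46 min
Total worked: 44 h 1 min = 44.02 h.
Threshold 37.5 h → overtime 6 h 31 min, regular 37 h 30 min.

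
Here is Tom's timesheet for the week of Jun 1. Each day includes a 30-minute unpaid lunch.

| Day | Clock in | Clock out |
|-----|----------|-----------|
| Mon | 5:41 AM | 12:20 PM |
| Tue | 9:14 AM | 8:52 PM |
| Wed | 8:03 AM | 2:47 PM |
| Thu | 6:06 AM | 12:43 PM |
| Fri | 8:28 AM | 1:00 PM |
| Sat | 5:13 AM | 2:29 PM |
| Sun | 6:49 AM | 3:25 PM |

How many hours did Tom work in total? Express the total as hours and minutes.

Mon: 5:41 AM–12:20 PM = 6 h 39 min; less 30 min break → 6 h 9 min
Tue: 9:14 AM–8:52 PM = 11 h 38 min; less 30 min break → 11 h 8 min
Wed: 8:03 AM–2:47 PM = 6 h 44 min; less 30 min break → 6 h 14 min
Thu: 6:06 AM–12:43 PM = 6 h 37 min; less 30 min break → 6 h 7 min
Fri: 8:28 AM–1:00 PM = 4 h 32 min; less 30 min break → 4 h 2 min
Sat: 5:13 AM–2:29 PM = 9 h 16 min; less 30 min break → 8 h 46 min
Sun: 6:49 AM–3:25 PM = 8 h 36 min; less 30 min break → 8 h 6 min
Total: 6 h 9 min + 11 h 8 min + 6 h 14 min + 6 h 7 min + 4 h 2 min + 8 h 46 min + 8 h 6 min = 50 h 32 min.

50 h 32 min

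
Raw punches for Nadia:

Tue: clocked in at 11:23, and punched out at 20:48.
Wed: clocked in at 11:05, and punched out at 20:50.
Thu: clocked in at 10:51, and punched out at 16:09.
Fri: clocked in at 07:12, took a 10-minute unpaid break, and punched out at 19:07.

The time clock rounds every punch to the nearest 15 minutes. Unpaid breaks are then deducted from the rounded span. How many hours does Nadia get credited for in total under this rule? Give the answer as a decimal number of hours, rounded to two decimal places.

36.08 hours

Tue: in 11:23→11:30, out 20:48→20:45; 9 h 15 min
Wed: in 11:05→11:00, out 20:50→20:45; 9 h 45 min
Thu: in 10:51→10:45, out 16:09→16:15; 5 h 30 min
Fri: in 07:12→07:15, out 19:07→19:00; 11 h 45 min − 10 min = 11 h 35 min
Total credited: 36 h 5 min.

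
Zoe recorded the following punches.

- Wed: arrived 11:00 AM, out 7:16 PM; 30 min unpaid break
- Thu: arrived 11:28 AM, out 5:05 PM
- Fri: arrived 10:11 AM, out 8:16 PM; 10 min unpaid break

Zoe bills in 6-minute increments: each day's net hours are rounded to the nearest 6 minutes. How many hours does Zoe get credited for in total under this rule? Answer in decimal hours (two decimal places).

23.30 hours

Wed: 11:00 AM–7:16 PM = 8 h 16 min − 30 min = 7 h 46 min → rounds to 7 h 48 min
Thu: 11:28 AM–5:05 PM = 5 h 37 min → rounds to 5 h 36 min
Fri: 10:11 AM–8:16 PM = 10 h 5 min − 10 min = 9 h 55 min → rounds to 9 h 54 min
Total credited: 23 h 18 min.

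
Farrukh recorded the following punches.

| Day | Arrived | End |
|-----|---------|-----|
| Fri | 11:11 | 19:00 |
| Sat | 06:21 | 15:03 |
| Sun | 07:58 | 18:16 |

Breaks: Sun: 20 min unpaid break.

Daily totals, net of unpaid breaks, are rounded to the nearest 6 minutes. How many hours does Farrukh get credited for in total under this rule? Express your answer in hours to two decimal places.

Fri: 11:11–19:00 = 7 h 49 min → rounds to 7 h 48 min
Sat: 06:21–15:03 = 8 h 42 min → rounds to 8 h 42 min
Sun: 07:58–18:16 = 10 h 18 min − 20 min = 9 h 58 min → rounds to 10 h 0 min
Total credited: 26 h 30 min.

26.50 hours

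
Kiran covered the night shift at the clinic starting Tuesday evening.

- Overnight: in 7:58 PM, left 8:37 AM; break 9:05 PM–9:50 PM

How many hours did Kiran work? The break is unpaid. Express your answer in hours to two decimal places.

11.90 hours

Overnight: 7:58 PM → midnight = 4 h 2 min; midnight → 8:37 AM = 8 h 37 min; span 12 h 39 min; less 45 min break → 11 h 54 min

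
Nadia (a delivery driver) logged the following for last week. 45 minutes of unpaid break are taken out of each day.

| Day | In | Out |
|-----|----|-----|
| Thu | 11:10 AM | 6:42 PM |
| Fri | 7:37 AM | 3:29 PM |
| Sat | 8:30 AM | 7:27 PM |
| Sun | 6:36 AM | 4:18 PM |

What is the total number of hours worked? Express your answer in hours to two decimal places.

Thu: 11:10 AM–6:42 PM = 7 h 32 min; less 45 min break → 6 h 47 min
Fri: 7:37 AM–3:29 PM = 7 h 52 min; less 45 min break → 7 h 7 min
Sat: 8:30 AM–7:27 PM = 10 h 57 min; less 45 min break → 10 h 12 min
Sun: 6:36 AM–4:18 PM = 9 h 42 min; less 45 min break → 8 h 57 min
Total: 6 h 47 min + 7 h 7 min + 10 h 12 min + 8 h 57 min = 33 h 3 min.

33.05 hours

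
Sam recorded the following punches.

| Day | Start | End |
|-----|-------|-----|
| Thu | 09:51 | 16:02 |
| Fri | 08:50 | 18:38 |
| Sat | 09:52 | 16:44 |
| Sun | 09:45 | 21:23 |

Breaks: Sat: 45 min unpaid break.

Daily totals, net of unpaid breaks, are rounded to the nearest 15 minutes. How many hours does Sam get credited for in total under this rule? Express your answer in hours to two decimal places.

Thu: 09:51–16:02 = 6 h 11 min → rounds to 6 h 15 min
Fri: 08:50–18:38 = 9 h 48 min → rounds to 9 h 45 min
Sat: 09:52–16:44 = 6 h 52 min − 45 min = 6 h 7 min → rounds to 6 h 0 min
Sun: 09:45–21:23 = 11 h 38 min → rounds to 11 h 45 min
Total credited: 33 h 45 min.

33.75 hours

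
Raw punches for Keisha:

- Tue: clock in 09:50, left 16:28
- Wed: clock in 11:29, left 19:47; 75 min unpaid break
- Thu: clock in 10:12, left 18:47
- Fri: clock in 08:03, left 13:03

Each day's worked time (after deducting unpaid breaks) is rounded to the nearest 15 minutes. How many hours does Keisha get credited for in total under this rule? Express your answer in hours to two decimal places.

Tue: 09:50–16:28 = 6 h 38 min → rounds to 6 h 45 min
Wed: 11:29–19:47 = 8 h 18 min − 75 min = 7 h 3 min → rounds to 7 h 0 min
Thu: 10:12–18:47 = 8 h 35 min → rounds to 8 h 30 min
Fri: 08:03–13:03 = 5 h 0 min → rounds to 5 h 0 min
Total credited: 27 h 15 min.

27.25 hours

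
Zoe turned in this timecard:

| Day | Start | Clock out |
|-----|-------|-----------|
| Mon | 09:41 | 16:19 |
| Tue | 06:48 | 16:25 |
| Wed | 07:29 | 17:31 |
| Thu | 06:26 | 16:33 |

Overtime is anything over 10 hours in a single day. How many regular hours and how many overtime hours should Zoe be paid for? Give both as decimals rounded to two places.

Mon: 09:41–16:19 = 6 h 38 min
Tue: 06:48–16:25 = 9 h 37 min
Wed: 07:29–17:31 = 10 h 2 min
Thu: 06:26–16:33 = 10 h 7 min
Mon reg 6 h 38 min / OT 0 h 0 min; Tue reg 9 h 37 min / OT 0 h 0 min; Wed reg 10 h 0 min / OT 0 h 2 min; Thu reg 10 h 0 min / OT 0 h 7 min.
Totals: regular 36 h 15 min, overtime 0 h 9 min.

Regular 36.25 hours, overtime 0.15 hours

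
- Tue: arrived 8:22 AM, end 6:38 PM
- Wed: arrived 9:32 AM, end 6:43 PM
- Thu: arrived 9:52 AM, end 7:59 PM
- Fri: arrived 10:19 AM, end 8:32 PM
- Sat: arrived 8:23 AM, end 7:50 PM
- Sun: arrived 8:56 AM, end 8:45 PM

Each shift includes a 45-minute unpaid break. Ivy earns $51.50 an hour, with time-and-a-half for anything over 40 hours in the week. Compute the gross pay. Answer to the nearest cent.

$3492.99

Tue: 8:22 AM–6:38 PM = 10 h 16 min; less 45 min break → 9 h 31 min
Wed: 9:32 AM–6:43 PM = 9 h 11 min; less 45 min break → 8 h 26 min
Thu: 9:52 AM–7:59 PM = 10 h 7 min; less 45 min break → 9 h 22 min
Fri: 10:19 AM–8:32 PM = 10 h 13 min; less 45 min break → 9 h 28 min
Sat: 8:23 AM–7:50 PM = 11 h 27 min; less 45 min break → 10 h 42 min
Sun: 8:56 AM–8:45 PM = 11 h 49 min; less 45 min break → 11 h 4 min
Total worked: 58 h 33 min = 3513 min.
Regular 40 h 0 min = 2400 min at $51.50/h; overtime 18 h 33 min = 1113 min at $77.25/h.
Pay = (2400 × $51.50 + 1113 × $77.25) ÷ 60 = $3492.99.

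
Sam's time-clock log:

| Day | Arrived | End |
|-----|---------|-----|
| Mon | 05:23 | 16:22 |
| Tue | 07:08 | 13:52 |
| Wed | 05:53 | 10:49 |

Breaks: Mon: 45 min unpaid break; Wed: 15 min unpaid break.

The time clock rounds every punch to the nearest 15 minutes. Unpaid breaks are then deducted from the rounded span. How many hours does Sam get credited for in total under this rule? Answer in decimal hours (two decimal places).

21.00 hours

Mon: in 05:23→05:30, out 16:22→16:15; 10 h 45 min − 45 min = 10 h 0 min
Tue: in 07:08→07:15, out 13:52→13:45; 6 h 30 min
Wed: in 05:53→06:00, out 10:49→10:45; 4 h 45 min − 15 min = 4 h 30 min
Total credited: 21 h 0 min.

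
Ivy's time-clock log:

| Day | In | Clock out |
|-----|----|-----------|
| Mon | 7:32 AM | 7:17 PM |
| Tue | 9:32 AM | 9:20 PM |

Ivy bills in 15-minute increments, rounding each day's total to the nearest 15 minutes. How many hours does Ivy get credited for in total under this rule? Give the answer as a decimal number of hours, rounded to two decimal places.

23.50 hours

Mon: 7:32 AM–7:17 PM = 11 h 45 min → rounds to 11 h 45 min
Tue: 9:32 AM–9:20 PM = 11 h 48 min → rounds to 11 h 45 min
Total credited: 23 h 30 min.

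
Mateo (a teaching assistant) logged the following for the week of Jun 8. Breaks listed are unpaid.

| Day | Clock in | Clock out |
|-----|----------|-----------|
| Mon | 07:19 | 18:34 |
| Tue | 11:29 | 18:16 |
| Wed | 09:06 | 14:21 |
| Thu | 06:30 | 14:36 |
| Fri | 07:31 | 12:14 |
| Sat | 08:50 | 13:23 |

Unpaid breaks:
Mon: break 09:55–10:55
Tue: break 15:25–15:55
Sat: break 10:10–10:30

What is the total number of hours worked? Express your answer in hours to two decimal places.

38.82 hours

Mon: 07:19–18:34 = 11 h 15 min; less 60 min break → 10 h 15 min
Tue: 11:29–18:16 = 6 h 47 min; less 30 min break → 6 h 17 min
Wed: 09:06–14:21 = 5 h 15 min
Thu: 06:30–14:36 = 8 h 6 min
Fri: 07:31–12:14 = 4 h 43 min
Sat: 08:50–13:23 = 4 h 33 min; less 20 min break → 4 h 13 min
Total: 10 h 15 min + 6 h 17 min + 5 h 15 min + 8 h 6 min + 4 h 43 min + 4 h 13 min = 38 h 49 min.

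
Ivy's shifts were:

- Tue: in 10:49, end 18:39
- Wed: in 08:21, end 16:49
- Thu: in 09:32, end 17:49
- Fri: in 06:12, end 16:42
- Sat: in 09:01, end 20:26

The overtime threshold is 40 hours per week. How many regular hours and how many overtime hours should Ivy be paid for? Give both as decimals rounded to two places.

Regular 40.00 hours, overtime 6.50 hours

Tue: 10:49–18:39 = 7 h 50 min
Wed: 08:21–16:49 = 8 h 28 min
Thu: 09:32–17:49 = 8 h 17 min
Fri: 06:12–16:42 = 10 h 30 min
Sat: 09:01–20:26 = 11 h 25 min
Total worked: 46 h 30 min = 46.50 h.
Threshold 40 h → overtime 6 h 30 min, regular 40 h 0 min.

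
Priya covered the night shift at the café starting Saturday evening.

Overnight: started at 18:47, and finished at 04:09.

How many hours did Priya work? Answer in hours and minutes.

Overnight: 18:47 → midnight = 5 h 13 min; midnight → 04:09 = 4 h 9 min; span 9 h 22 min

9 h 22 min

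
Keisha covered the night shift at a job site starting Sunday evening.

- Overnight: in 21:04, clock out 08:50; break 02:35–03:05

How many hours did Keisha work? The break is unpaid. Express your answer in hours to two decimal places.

Overnight: 21:04 → midnight = 2 h 56 min; midnight → 08:50 = 8 h 50 min; span 11 h 46 min; less 30 min break → 11 h 16 min

11.27 hours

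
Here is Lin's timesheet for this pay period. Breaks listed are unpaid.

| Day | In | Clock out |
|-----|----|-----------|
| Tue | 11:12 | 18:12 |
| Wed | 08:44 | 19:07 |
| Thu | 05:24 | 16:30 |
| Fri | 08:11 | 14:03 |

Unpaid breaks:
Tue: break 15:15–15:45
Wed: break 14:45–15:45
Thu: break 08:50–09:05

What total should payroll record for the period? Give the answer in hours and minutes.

Tue: 11:12–18:12 = 7 h 0 min; less 30 min break → 6 h 30 min
Wed: 08:44–19:07 = 10 h 23 min; less 60 min break → 9 h 23 min
Thu: 05:24–16:30 = 11 h 6 min; less 15 min break → 10 h 51 min
Fri: 08:11–14:03 = 5 h 52 min
Total: 6 h 30 min + 9 h 23 min + 10 h 51 min + 5 h 52 min = 32 h 36 min.

32 h 36 min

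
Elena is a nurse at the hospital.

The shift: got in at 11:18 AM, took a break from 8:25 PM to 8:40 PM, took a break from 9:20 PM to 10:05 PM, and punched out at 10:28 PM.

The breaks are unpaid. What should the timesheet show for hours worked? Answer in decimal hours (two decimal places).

The shift: 11:18 AM–10:28 PM = 11 h 10 min; less 60 min break → 10 h 10 min

10.17 hours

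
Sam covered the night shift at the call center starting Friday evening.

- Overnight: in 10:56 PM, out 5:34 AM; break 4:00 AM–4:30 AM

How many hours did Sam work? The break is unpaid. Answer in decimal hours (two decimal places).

Overnight: 10:56 PM → midnight = 1 h 4 min; midnight → 5:34 AM = 5 h 34 min; span 6 h 38 min; less 30 min break → 6 h 8 min

6.13 hours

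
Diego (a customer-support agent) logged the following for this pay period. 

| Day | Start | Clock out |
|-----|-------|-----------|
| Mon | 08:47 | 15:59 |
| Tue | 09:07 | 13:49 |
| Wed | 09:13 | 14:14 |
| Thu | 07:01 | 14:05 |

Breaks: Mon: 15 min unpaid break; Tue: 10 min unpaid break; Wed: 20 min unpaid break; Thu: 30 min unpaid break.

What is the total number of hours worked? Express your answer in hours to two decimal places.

22.73 hours

Mon: 08:47–15:59 = 7 h 12 min; less 15 min break → 6 h 57 min
Tue: 09:07–13:49 = 4 h 42 min; less 10 min break → 4 h 32 min
Wed: 09:13–14:14 = 5 h 1 min; less 20 min break → 4 h 41 min
Thu: 07:01–14:05 = 7 h 4 min; less 30 min break → 6 h 34 min
Total: 6 h 57 min + 4 h 32 min + 4 h 41 min + 6 h 34 min = 22 h 44 min.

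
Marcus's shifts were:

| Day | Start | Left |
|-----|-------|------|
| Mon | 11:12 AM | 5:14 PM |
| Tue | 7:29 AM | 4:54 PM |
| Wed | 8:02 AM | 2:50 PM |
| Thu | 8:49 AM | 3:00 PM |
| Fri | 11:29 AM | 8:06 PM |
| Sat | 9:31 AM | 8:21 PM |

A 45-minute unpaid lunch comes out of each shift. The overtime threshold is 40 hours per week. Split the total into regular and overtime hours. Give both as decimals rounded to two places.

Regular 40.00 hours, overtime 3.38 hours

Mon: 11:12 AM–5:14 PM = 6 h 2 min; less 45 min break → 5 h 17 min
Tue: 7:29 AM–4:54 PM = 9 h 25 min; less 45 min break → 8 h 40 min
Wed: 8:02 AM–2:50 PM = 6 h 48 min; less 45 min break → 6 h 3 min
Thu: 8:49 AM–3:00 PM = 6 h 11 min; less 45 min break → 5 h 26 min
Fri: 11:29 AM–8:06 PM = 8 h 37 min; less 45 min break → 7 h 52 min
Sat: 9:31 AM–8:21 PM = 10 h 50 min; less 45 min break → 10 h 5 min
Total worked: 43 h 23 min = 43.38 h.
Threshold 40 h → overtime 3 h 23 min, regular 40 h 0 min.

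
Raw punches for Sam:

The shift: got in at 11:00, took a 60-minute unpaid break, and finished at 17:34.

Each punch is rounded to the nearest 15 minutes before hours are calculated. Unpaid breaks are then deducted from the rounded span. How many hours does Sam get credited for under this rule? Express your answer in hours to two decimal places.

5.50 hours

The shift: in 11:00→11:00, out 17:34→17:30; 6 h 30 min − 60 min = 5 h 30 min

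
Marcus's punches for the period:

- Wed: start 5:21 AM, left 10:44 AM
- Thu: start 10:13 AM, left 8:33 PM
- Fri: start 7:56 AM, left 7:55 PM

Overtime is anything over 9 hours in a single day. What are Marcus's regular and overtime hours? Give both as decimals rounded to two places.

Regular 23.38 hours, overtime 4.32 hours

Wed: 5:21 AM–10:44 AM = 5 h 23 min
Thu: 10:13 AM–8:33 PM = 10 h 20 min
Fri: 7:56 AM–7:55 PM = 11 h 59 min
Wed reg 5 h 23 min / OT 0 h 0 min; Thu reg 9 h 0 min / OT 1 h 20 min; Fri reg 9 h 0 min / OT 2 h 59 min.
Totals: regular 23 h 23 min, overtime 4 h 19 min.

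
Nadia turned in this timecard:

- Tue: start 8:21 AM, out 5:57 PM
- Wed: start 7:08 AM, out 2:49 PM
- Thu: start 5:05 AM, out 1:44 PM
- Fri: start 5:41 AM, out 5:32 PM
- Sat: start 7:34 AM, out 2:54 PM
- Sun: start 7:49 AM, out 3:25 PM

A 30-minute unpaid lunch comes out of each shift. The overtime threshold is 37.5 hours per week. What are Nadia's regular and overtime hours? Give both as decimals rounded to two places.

Regular 37.50 hours, overtime 12.22 hours

Tue: 8:21 AM–5:57 PM = 9 h 36 min; less 30 min break → 9 h 6 min
Wed: 7:08 AM–2:49 PM = 7 h 41 min; less 30 min break → 7 h 11 min
Thu: 5:05 AM–1:44 PM = 8 h 39 min; less 30 min break → 8 h 9 min
Fri: 5:41 AM–5:32 PM = 11 h 51 min; less 30 min break → 11 h 21 min
Sat: 7:34 AM–2:54 PM = 7 h 20 min; less 30 min break → 6 h 50 min
Sun: 7:49 AM–3:25 PM = 7 h 36 min; less 30 min break → 7 h 6 min
Total worked: 49 h 43 min = 49.72 h.
Threshold 37.5 h → overtime 12 h 13 min, regular 37 h 30 min.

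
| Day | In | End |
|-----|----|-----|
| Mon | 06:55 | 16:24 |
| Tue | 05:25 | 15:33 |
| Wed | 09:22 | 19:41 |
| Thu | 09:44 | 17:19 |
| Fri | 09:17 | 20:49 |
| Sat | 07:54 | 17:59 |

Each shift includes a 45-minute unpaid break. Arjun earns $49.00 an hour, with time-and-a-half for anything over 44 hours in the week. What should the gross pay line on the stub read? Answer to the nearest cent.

$2937.55

Mon: 06:55–16:24 = 9 h 29 min; less 45 min break → 8 h 44 min
Tue: 05:25–15:33 = 10 h 8 min; less 45 min break → 9 h 23 min
Wed: 09:22–19:41 = 10 h 19 min; less 45 min break → 9 h 34 min
Thu: 09:44–17:19 = 7 h 35 min; less 45 min break → 6 h 50 min
Fri: 09:17–20:49 = 11 h 32 min; less 45 min break → 10 h 47 min
Sat: 07:54–17:59 = 10 h 5 min; less 45 min break → 9 h 20 min
Total worked: 54 h 38 min = 3278 min.
Regular 44 h 0 min = 2640 min at $49.00/h; overtime 10 h 38 min = 638 min at $73.50/h.
Pay = (2640 × $49.00 + 638 × $73.50) ÷ 60 = $2937.55.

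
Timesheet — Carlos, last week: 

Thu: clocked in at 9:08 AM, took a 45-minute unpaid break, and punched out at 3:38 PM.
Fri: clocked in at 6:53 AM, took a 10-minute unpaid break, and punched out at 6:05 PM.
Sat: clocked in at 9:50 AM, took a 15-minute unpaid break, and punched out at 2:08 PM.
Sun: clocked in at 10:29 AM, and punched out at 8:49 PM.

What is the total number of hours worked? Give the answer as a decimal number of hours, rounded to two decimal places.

31.17 hours

Thu: 9:08 AM–3:38 PM = 6 h 30 min; less 45 min break → 5 h 45 min
Fri: 6:53 AM–6:05 PM = 11 h 12 min; less 10 min break → 11 h 2 min
Sat: 9:50 AM–2:08 PM = 4 h 18 min; less 15 min break → 4 h 3 min
Sun: 10:29 AM–8:49 PM = 10 h 20 min
Total: 5 h 45 min + 11 h 2 min + 4 h 3 min + 10 h 20 min = 31 h 10 min.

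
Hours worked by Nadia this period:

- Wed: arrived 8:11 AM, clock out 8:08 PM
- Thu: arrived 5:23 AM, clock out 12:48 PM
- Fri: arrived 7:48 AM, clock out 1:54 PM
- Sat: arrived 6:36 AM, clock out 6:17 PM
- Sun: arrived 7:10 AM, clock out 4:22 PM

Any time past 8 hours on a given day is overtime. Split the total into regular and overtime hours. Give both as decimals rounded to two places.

Regular 37.52 hours, overtime 8.83 hours

Wed: 8:11 AM–8:08 PM = 11 h 57 min
Thu: 5:23 AM–12:48 PM = 7 h 25 min
Fri: 7:48 AM–1:54 PM = 6 h 6 min
Sat: 6:36 AM–6:17 PM = 11 h 41 min
Sun: 7:10 AM–4:22 PM = 9 h 12 min
Wed reg 8 h 0 min / OT 3 h 57 min; Thu reg 7 h 25 min / OT 0 h 0 min; Fri reg 6 h 6 min / OT 0 h 0 min; Sat reg 8 h 0 min / OT 3 h 41 min; Sun reg 8 h 0 min / OT 1 h 12 min.
Totals: regular 37 h 31 min, overtime 8 h 50 min.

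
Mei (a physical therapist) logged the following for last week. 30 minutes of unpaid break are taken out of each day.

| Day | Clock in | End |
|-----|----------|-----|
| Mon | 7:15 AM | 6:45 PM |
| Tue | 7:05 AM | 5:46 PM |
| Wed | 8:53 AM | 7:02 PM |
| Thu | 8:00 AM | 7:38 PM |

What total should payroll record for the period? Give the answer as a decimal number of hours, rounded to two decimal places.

41.97 hours

Mon: 7:15 AM–6:45 PM = 11 h 30 min; less 30 min break → 11 h 0 min
Tue: 7:05 AM–5:46 PM = 10 h 41 min; less 30 min break → 10 h 11 min
Wed: 8:53 AM–7:02 PM = 10 h 9 min; less 30 min break → 9 h 39 min
Thu: 8:00 AM–7:38 PM = 11 h 38 min; less 30 min break → 11 h 8 min
Total: 11 h 0 min + 10 h 11 min + 9 h 39 min + 11 h 8 min = 41 h 58 min.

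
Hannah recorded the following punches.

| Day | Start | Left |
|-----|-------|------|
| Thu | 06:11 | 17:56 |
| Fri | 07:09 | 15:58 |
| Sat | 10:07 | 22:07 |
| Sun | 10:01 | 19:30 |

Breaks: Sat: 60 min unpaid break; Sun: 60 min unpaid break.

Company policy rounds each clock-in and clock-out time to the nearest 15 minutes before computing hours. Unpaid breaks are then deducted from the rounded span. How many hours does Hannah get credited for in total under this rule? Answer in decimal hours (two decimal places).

Thu: in 06:11→06:15, out 17:56→18:00; 11 h 45 min
Fri: in 07:09→07:15, out 15:58→16:00; 8 h 45 min
Sat: in 10:07→10:00, out 22:07→22:00; 12 h 0 min − 60 min = 11 h 0 min
Sun: in 10:01→10:00, out 19:30→19:30; 9 h 30 min − 60 min = 8 h 30 min
Total credited: 40 h 0 min.

40.00 hours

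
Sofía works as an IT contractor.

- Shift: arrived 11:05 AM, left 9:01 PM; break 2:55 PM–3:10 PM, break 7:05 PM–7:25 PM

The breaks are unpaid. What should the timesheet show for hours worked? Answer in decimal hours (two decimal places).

9.35 hours

Shift: 11:05 AM–9:01 PM = 9 h 56 min; less 35 min break → 9 h 21 min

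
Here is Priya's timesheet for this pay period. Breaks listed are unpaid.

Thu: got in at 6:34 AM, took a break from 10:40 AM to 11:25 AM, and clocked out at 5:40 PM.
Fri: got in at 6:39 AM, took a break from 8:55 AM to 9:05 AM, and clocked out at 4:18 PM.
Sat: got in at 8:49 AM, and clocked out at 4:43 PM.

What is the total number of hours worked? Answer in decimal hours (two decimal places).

Thu: 6:34 AM–5:40 PM = 11 h 6 min; less 45 min break → 10 h 21 min
Fri: 6:39 AM–4:18 PM = 9 h 39 min; less 10 min break → 9 h 29 min
Sat: 8:49 AM–4:43 PM = 7 h 54 min
Total: 10 h 21 min + 9 h 29 min + 7 h 54 min = 27 h 44 min.

27.73 hours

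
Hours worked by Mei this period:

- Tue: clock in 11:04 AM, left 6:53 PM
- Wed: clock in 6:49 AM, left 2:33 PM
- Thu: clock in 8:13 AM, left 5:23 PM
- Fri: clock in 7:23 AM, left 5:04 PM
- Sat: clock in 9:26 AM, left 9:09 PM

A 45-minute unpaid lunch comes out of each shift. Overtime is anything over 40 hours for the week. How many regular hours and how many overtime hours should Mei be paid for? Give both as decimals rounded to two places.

Tue: 11:04 AM–6:53 PM = 7 h 49 min; less 45 min break → 7 h 4 min
Wed: 6:49 AM–2:33 PM = 7 h 44 min; less 45 min break → 6 h 59 min
Thu: 8:13 AM–5:23 PM = 9 h 10 min; less 45 min break → 8 h 25 min
Fri: 7:23 AM–5:04 PM = 9 h 41 min; less 45 min break → 8 h 56 min
Sat: 9:26 AM–9:09 PM = 11 h 43 min; less 45 min break → 10 h 58 min
Total worked: 42 h 22 min = 42.37 h.
Threshold 40 h → overtime 2 h 22 min, regular 40 h 0 min.

Regular 40.00 hours, overtime 2.37 hours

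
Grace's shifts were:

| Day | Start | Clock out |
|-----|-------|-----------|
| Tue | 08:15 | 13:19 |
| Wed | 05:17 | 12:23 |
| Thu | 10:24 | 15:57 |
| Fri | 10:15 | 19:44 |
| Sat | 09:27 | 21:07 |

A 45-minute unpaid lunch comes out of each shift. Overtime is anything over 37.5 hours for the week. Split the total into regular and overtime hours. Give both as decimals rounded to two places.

Regular 35.12 hours, overtime 0.00 hours

Tue: 08:15–13:19 = 5 h 4 min; less 45 min break → 4 h 19 min
Wed: 05:17–12:23 = 7 h 6 min; less 45 min break → 6 h 21 min
Thu: 10:24–15:57 = 5 h 33 min; less 45 min break → 4 h 48 min
Fri: 10:15–19:44 = 9 h 29 min; less 45 min break → 8 h 44 min
Sat: 09:27–21:07 = 11 h 40 min; less 45 min break → 10 h 55 min
Total worked: 35 h 7 min = 35.12 h.
Threshold 37.5 h → overtime 0 h 0 min, regular 35 h 7 min.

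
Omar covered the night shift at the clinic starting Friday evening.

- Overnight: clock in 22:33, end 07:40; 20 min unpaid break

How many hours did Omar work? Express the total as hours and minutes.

8 h 47 min

Overnight: 22:33 → midnight = 1 h 27 min; midnight → 07:40 = 7 h 40 min; span 9 h 7 min; less 20 min break → 8 h 47 min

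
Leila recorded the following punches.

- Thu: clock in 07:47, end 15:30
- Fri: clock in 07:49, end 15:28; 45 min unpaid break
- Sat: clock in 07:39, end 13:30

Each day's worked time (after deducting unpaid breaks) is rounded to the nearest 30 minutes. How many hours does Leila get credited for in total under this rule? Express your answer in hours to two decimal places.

Thu: 07:47–15:30 = 7 h 43 min → rounds to 7 h 30 min
Fri: 07:49–15:28 = 7 h 39 min − 45 min = 6 h 54 min → rounds to 7 h 0 min
Sat: 07:39–13:30 = 5 h 51 min → rounds to 6 h 0 min
Total credited: 20 h 30 min.

20.50 hours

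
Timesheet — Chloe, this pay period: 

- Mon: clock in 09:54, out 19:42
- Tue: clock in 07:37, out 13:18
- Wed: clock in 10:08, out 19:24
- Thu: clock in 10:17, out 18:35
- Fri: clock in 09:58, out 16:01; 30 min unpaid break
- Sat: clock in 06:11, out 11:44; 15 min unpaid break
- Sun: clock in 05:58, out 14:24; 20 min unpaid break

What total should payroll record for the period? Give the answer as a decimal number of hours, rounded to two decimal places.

52.00 hours

Mon: 09:54–19:42 = 9 h 48 min
Tue: 07:37–13:18 = 5 h 41 min
Wed: 10:08–19:24 = 9 h 16 min
Thu: 10:17–18:35 = 8 h 18 min
Fri: 09:58–16:01 = 6 h 3 min; less 30 min break → 5 h 33 min
Sat: 06:11–11:44 = 5 h 33 min; less 15 min break → 5 h 18 min
Sun: 05:58–14:24 = 8 h 26 min; less 20 min break → 8 h 6 min
Total: 9 h 48 min + 5 h 41 min + 9 h 16 min + 8 h 18 min + 5 h 33 min + 5 h 18 min + 8 h 6 min = 52 h 0 min.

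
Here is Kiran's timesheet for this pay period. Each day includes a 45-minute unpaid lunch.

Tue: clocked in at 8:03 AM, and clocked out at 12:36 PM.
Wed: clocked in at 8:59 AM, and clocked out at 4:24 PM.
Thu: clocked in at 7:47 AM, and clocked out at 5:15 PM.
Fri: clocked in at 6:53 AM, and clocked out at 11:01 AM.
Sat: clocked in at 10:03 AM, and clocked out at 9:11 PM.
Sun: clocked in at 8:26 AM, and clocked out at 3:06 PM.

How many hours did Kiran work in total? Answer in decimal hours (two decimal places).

38.87 hours

Tue: 8:03 AM–12:36 PM = 4 h 33 min; less 45 min break → 3 h 48 min
Wed: 8:59 AM–4:24 PM = 7 h 25 min; less 45 min break → 6 h 40 min
Thu: 7:47 AM–5:15 PM = 9 h 28 min; less 45 min break → 8 h 43 min
Fri: 6:53 AM–11:01 AM = 4 h 8 min; less 45 min break → 3 h 23 min
Sat: 10:03 AM–9:11 PM = 11 h 8 min; less 45 min break → 10 h 23 min
Sun: 8:26 AM–3:06 PM = 6 h 40 min; less 45 min break → 5 h 55 min
Total: 3 h 48 min + 6 h 40 min + 8 h 43 min + 3 h 23 min + 10 h 23 min + 5 h 55 min = 38 h 52 min.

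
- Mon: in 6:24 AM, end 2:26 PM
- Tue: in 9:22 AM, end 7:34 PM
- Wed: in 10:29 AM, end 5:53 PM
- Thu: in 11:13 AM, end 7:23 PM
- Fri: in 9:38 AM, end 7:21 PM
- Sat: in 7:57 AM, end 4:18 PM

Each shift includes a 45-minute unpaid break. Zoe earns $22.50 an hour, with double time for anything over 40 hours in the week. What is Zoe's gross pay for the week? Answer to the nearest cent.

$1231.50

Mon: 6:24 AM–2:26 PM = 8 h 2 min; less 45 min break → 7 h 17 min
Tue: 9:22 AM–7:34 PM = 10 h 12 min; less 45 min break → 9 h 27 min
Wed: 10:29 AM–5:53 PM = 7 h 24 min; less 45 min break → 6 h 39 min
Thu: 11:13 AM–7:23 PM = 8 h 10 min; less 45 min break → 7 h 25 min
Fri: 9:38 AM–7:21 PM = 9 h 43 min; less 45 min break → 8 h 58 min
Sat: 7:57 AM–4:18 PM = 8 h 21 min; less 45 min break → 7 h 36 min
Total worked: 47 h 22 min = 2842 min.
Regular 40 h 0 min = 2400 min at $22.50/h; overtime 7 h 22 min = 442 min at $45.00/h.
Pay = (2400 × $22.50 + 442 × $45.00) ÷ 60 = $1231.50.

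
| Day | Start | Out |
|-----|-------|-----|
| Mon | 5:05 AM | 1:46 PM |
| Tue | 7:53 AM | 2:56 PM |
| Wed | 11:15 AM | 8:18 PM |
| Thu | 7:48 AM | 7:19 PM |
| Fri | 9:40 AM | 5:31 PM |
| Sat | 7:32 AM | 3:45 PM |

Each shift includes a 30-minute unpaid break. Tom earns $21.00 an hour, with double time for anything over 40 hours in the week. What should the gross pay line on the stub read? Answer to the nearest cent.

Mon: 5:05 AM–1:46 PM = 8 h 41 min; less 30 min break → 8 h 11 min
Tue: 7:53 AM–2:56 PM = 7 h 3 min; less 30 min break → 6 h 33 min
Wed: 11:15 AM–8:18 PM = 9 h 3 min; less 30 min break → 8 h 33 min
Thu: 7:48 AM–7:19 PM = 11 h 31 min; less 30 min break → 11 h 1 min
Fri: 9:40 AM–5:31 PM = 7 h 51 min; less 30 min break → 7 h 21 min
Sat: 7:32 AM–3:45 PM = 8 h 13 min; less 30 min break → 7 h 43 min
Total worked: 49 h 22 min = 2962 min.
Regular 40 h 0 min = 2400 min at $21.00/h; overtime 9 h 22 min = 562 min at $42.00/h.
Pay = (2400 × $21.00 + 562 × $42.00) ÷ 60 = $1233.40.

$1233.40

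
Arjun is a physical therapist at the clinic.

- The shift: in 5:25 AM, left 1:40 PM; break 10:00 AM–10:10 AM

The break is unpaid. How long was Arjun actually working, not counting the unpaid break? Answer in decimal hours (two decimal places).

8.08 hours

The shift: 5:25 AM–1:40 PM = 8 h 15 min; less 10 min break → 8 h 5 min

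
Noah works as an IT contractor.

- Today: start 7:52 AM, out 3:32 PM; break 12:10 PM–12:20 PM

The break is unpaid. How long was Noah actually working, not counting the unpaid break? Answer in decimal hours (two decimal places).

Today: 7:52 AM–3:32 PM = 7 h 40 min; less 10 min break → 7 h 30 min

7.50 hours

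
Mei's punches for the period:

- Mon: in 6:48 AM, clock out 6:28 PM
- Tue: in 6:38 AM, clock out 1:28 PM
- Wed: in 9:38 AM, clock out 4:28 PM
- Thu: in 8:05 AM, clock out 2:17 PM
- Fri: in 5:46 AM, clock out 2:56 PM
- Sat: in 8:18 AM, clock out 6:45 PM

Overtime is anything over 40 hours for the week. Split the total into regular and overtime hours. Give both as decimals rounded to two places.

Mon: 6:48 AM–6:28 PM = 11 h 40 min
Tue: 6:38 AM–1:28 PM = 6 h 50 min
Wed: 9:38 AM–4:28 PM = 6 h 50 min
Thu: 8:05 AM–2:17 PM = 6 h 12 min
Fri: 5:46 AM–2:56 PM = 9 h 10 min
Sat: 8:18 AM–6:45 PM = 10 h 27 min
Total worked: 51 h 9 min = 51.15 h.
Threshold 40 h → overtime 11 h 9 min, regular 40 h 0 min.

Regular 40.00 hours, overtime 11.15 hours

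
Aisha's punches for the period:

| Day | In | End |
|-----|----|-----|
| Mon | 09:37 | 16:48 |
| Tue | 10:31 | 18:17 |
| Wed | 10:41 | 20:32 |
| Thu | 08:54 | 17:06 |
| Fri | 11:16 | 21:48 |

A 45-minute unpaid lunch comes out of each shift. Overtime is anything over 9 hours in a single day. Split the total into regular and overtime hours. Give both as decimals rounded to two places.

Regular 38.90 hours, overtime 0.88 hours

Mon: 09:37–16:48 = 7 h 11 min; less 45 min break → 6 h 26 min
Tue: 10:31–18:17 = 7 h 46 min; less 45 min break → 7 h 1 min
Wed: 10:41–20:32 = 9 h 51 min; less 45 min break → 9 h 6 min
Thu: 08:54–17:06 = 8 h 12 min; less 45 min break → 7 h 27 min
Fri: 11:16–21:48 = 10 h 32 min; less 45 min break → 9 h 47 min
Mon reg 6 h 26 min / OT 0 h 0 min; Tue reg 7 h 1 min / OT 0 h 0 min; Wed reg 9 h 0 min / OT 0 h 6 min; Thu reg 7 h 27 min / OT 0 h 0 min; Fri reg 9 h 0 min / OT 0 h 47 min.
Totals: regular 38 h 54 min, overtime 0 h 53 min.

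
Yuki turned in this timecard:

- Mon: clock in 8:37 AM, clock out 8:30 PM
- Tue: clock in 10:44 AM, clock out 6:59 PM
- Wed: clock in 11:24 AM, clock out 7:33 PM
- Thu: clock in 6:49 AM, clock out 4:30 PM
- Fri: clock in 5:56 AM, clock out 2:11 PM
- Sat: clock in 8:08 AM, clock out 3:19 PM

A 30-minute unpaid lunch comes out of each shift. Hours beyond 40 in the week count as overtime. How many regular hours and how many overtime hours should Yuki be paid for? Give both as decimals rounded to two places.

Regular 40.00 hours, overtime 10.40 hours

Mon: 8:37 AM–8:30 PM = 11 h 53 min; less 30 min break → 11 h 23 min
Tue: 10:44 AM–6:59 PM = 8 h 15 min; less 30 min break → 7 h 45 min
Wed: 11:24 AM–7:33 PM = 8 h 9 min; less 30 min break → 7 h 39 min
Thu: 6:49 AM–4:30 PM = 9 h 41 min; less 30 min break → 9 h 11 min
Fri: 5:56 AM–2:11 PM = 8 h 15 min; less 30 min break → 7 h 45 min
Sat: 8:08 AM–3:19 PM = 7 h 11 min; less 30 min break → 6 h 41 min
Total worked: 50 h 24 min = 50.40 h.
Threshold 40 h → overtime 10 h 24 min, regular 40 h 0 min.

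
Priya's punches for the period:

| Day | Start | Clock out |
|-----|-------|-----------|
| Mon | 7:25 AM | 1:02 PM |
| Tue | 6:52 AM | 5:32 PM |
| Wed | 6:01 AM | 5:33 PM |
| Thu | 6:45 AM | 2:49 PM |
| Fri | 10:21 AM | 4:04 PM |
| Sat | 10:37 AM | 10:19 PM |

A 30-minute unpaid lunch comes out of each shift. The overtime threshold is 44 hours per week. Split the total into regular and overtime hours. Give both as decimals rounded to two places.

Mon: 7:25 AM–1:02 PM = 5 h 37 min; less 30 min break → 5 h 7 min
Tue: 6:52 AM–5:32 PM = 10 h 40 min; less 30 min break → 10 h 10 min
Wed: 6:01 AM–5:33 PM = 11 h 32 min; less 30 min break → 11 h 2 min
Thu: 6:45 AM–2:49 PM = 8 h 4 min; less 30 min break → 7 h 34 min
Fri: 10:21 AM–4:04 PM = 5 h 43 min; less 30 min break → 5 h 13 min
Sat: 10:37 AM–10:19 PM = 11 h 42 min; less 30 min break → 11 h 12 min
Total worked: 50 h 18 min = 50.30 h.
Threshold 44 h → overtime 6 h 18 min, regular 44 h 0 min.

Regular 44.00 hours, overtime 6.30 hours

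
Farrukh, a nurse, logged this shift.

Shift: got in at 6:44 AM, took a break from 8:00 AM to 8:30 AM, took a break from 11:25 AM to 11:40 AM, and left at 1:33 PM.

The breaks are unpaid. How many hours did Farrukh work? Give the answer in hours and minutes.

Shift: 6:44 AM–1:33 PM = 6 h 49 min; less 45 min break → 6 h 4 min

6 h 4 min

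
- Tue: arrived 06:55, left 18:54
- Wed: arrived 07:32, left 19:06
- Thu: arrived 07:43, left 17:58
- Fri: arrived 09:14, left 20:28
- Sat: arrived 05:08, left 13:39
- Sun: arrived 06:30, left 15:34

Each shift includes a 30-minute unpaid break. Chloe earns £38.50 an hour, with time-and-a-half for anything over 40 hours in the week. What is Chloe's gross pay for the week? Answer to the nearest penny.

£2672.86

Tue: 06:55–18:54 = 11 h 59 min; less 30 min break → 11 h 29 min
Wed: 07:32–19:06 = 11 h 34 min; less 30 min break → 11 h 4 min
Thu: 07:43–17:58 = 10 h 15 min; less 30 min break → 9 h 45 min
Fri: 09:14–20:28 = 11 h 14 min; less 30 min break → 10 h 44 min
Sat: 05:08–13:39 = 8 h 31 min; less 30 min break → 8 h 1 min
Sun: 06:30–15:34 = 9 h 4 min; less 30 min break → 8 h 34 min
Total worked: 59 h 37 min = 3577 min.
Regular 40 h 0 min = 2400 min at £38.50/h; overtime 19 h 37 min = 1177 min at £57.75/h.
Pay = (2400 × £38.50 + 1177 × £57.75) ÷ 60 = £2672.86.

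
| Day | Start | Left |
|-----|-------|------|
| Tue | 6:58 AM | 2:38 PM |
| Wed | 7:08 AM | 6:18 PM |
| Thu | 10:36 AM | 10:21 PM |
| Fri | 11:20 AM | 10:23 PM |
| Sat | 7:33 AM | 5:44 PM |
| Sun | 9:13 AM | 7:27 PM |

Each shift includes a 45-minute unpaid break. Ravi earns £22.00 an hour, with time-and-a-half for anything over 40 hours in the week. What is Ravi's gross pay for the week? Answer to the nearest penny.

Tue: 6:58 AM–2:38 PM = 7 h 40 min; less 45 min break → 6 h 55 min
Wed: 7:08 AM–6:18 PM = 11 h 10 min; less 45 min break → 10 h 25 min
Thu: 10:36 AM–10:21 PM = 11 h 45 min; less 45 min break → 11 h 0 min
Fri: 11:20 AM–10:23 PM = 11 h 3 min; less 45 min break → 10 h 18 min
Sat: 7:33 AM–5:44 PM = 10 h 11 min; less 45 min break → 9 h 26 min
Sun: 9:13 AM–7:27 PM = 10 h 14 min; less 45 min break → 9 h 29 min
Total worked: 57 h 33 min = 3453 min.
Regular 40 h 0 min = 2400 min at £22.00/h; overtime 17 h 33 min = 1053 min at £33.00/h.
Pay = (2400 × £22.00 + 1053 × £33.00) ÷ 60 = £1459.15.

£1459.15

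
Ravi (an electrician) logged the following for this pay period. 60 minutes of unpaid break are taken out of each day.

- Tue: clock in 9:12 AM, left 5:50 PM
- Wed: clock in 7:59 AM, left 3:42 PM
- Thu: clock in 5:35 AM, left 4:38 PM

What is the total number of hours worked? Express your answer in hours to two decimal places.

Tue: 9:12 AM–5:50 PM = 8 h 38 min; less 60 min break → 7 h 38 min
Wed: 7:59 AM–3:42 PM = 7 h 43 min; less 60 min break → 6 h 43 min
Thu: 5:35 AM–4:38 PM = 11 h 3 min; less 60 min break → 10 h 3 min
Total: 7 h 38 min + 6 h 43 min + 10 h 3 min = 24 h 24 min.

24.40 hours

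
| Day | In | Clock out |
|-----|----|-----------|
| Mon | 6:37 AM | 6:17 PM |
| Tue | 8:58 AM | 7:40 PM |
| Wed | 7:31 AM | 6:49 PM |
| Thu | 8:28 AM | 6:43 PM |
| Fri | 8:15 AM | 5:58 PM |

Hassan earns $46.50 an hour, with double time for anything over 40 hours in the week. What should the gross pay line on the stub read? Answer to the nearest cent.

Mon: 6:37 AM–6:17 PM = 11 h 40 min
Tue: 8:58 AM–7:40 PM = 10 h 42 min
Wed: 7:31 AM–6:49 PM = 11 h 18 min
Thu: 8:28 AM–6:43 PM = 10 h 15 min
Fri: 8:15 AM–5:58 PM = 9 h 43 min
Total worked: 53 h 38 min = 3218 min.
Regular 40 h 0 min = 2400 min at $46.50/h; overtime 13 h 38 min = 818 min at $93.00/h.
Pay = (2400 × $46.50 + 818 × $93.00) ÷ 60 = $3127.90.

$3127.90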